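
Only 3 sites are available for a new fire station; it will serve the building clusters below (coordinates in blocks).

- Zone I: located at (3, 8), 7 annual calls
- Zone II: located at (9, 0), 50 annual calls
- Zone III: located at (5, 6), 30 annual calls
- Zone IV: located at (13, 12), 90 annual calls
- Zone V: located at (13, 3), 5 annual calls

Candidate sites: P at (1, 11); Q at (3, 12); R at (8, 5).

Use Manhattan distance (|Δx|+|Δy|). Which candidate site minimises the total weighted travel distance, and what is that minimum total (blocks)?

Total weighted distance at each candidate:
  P (1, 11): total = 2525
  Q (3, 12): total = 2163
  R (8, 5): total = 1591
Minimum is at R with total 1591 blocks.

R, total 1591 blocks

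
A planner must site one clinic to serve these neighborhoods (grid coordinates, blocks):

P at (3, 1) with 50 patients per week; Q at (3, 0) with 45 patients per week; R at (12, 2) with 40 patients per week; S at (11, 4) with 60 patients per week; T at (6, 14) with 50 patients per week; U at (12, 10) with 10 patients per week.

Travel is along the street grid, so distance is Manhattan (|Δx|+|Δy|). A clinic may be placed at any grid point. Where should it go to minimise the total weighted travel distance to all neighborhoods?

Manhattan distance separates: Σwᵢ(|x−xᵢ|+|y−yᵢ|) = Σwᵢ|x−xᵢ| + Σwᵢ|y−yᵢ|, so x and y are optimised independently as 1-D weighted medians.
Total weight W = 255; half = 127.5.
x-coordinate, sorted with cumulative weight:
  x=3 (P, w=50) cum 50
  x=3 (Q, w=45) cum 95
  x=6 (T, w=50) cum 145  ← median
  x=11 (S, w=60) cum 205
  x=12 (R, w=40) cum 245
  x=12 (U, w=10) cum 255
⇒ x* = 6
y-coordinate, sorted with cumulative weight:
  y=0 (Q, w=45) cum 45
  y=1 (P, w=50) cum 95
  y=2 (R, w=40) cum 135  ← median
  y=4 (S, w=60) cum 195
  y=10 (U, w=10) cum 205
  y=14 (T, w=50) cum 255
⇒ y* = 2

(6, 2)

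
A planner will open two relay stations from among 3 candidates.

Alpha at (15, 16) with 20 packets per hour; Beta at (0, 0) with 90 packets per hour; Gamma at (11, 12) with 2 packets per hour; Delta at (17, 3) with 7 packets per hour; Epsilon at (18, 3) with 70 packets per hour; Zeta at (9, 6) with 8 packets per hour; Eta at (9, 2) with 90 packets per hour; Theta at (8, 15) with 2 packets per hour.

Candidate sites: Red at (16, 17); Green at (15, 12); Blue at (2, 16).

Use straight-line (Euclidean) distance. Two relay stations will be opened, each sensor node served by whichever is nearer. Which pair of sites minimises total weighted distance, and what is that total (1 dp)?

Evaluate every pair (each demand assigned to the nearer of the two):
  {Green, Blue}: total = 3397.4
  {Red, Green}: total = 3626.4
  {Red, Blue}: total = 4100.4
Best pair: {Green, Blue} with total 3397.4.

{Green, Blue}, total 3397.4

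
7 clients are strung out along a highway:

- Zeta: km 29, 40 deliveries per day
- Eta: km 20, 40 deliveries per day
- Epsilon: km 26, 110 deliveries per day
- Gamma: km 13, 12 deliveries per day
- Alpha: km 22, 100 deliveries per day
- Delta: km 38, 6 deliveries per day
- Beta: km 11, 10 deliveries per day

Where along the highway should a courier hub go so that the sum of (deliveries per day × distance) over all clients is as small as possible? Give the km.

For a sum of weighted absolute distances on a line, the optimum is the weighted median (not the mean). Total weight W = 318; half-weight = 159.
Sort by position and accumulate weight:
  km 11 (Beta, w=10) → cum 10
  km 13 (Gamma, w=12) → cum 22
  km 20 (Eta, w=40) → cum 62
  km 22 (Alpha, w=100) → cum 162  ≥ 159 → median here
  km 26 (Epsilon, w=110) → cum 272
  km 29 (Zeta, w=40) → cum 312
  km 38 (Delta, w=6) → cum 318
Optimal location: km 22.

x = 22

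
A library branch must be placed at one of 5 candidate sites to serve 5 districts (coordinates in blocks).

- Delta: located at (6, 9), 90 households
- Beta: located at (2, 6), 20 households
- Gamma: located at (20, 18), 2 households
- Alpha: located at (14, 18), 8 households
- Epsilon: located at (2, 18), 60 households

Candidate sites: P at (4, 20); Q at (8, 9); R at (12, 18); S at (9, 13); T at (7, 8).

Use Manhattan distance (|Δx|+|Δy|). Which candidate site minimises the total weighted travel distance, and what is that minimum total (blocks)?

Total weighted distance at each candidate:
  P (4, 20): total = 1862
  Q (8, 9): total = 1422
  R (12, 18): total = 2422
  S (9, 13): total = 1742
  T (7, 8): total = 1402
Minimum is at T with total 1402 blocks.

T, total 1402 blocks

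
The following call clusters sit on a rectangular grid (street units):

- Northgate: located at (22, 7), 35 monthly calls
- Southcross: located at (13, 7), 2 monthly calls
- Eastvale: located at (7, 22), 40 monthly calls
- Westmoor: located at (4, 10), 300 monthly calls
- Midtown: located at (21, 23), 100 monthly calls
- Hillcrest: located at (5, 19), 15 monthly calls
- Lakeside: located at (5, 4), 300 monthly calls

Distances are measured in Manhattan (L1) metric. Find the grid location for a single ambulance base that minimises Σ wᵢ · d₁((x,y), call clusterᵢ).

Manhattan distance separates: Σwᵢ(|x−xᵢ|+|y−yᵢ|) = Σwᵢ|x−xᵢ| + Σwᵢ|y−yᵢ|, so x and y are optimised independently as 1-D weighted medians.
Total weight W = 792; half = 396.
x-coordinate, sorted with cumulative weight:
  x=4 (Westmoor, w=300) cum 300
  x=5 (Hillcrest, w=15) cum 315
  x=5 (Lakeside, w=300) cum 615  ← median
  x=7 (Eastvale, w=40) cum 655
  x=13 (Southcross, w=2) cum 657
  x=21 (Midtown, w=100) cum 757
  x=22 (Northgate, w=35) cum 792
⇒ x* = 5
y-coordinate, sorted with cumulative weight:
  y=4 (Lakeside, w=300) cum 300
  y=7 (Northgate, w=35) cum 335
  y=7 (Southcross, w=2) cum 337
  y=10 (Westmoor, w=300) cum 637  ← median
  y=19 (Hillcrest, w=15) cum 652
  y=22 (Eastvale, w=40) cum 692
  y=23 (Midtown, w=100) cum 792
⇒ y* = 10

(5, 10)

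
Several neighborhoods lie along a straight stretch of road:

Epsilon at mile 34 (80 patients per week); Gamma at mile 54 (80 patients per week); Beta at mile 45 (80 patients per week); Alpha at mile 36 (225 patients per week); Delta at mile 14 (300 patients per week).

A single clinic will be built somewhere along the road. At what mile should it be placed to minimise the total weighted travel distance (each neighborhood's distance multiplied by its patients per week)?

x = 36

For a sum of weighted absolute distances on a line, the optimum is the weighted median (not the mean). Total weight W = 765; half-weight = 382.5.
Sort by position and accumulate weight:
  mile 14 (Delta, w=300) → cum 300
  mile 34 (Epsilon, w=80) → cum 380
  mile 36 (Alpha, w=225) → cum 605  ≥ 382.5 → median here
  mile 45 (Beta, w=80) → cum 685
  mile 54 (Gamma, w=80) → cum 765
Optimal location: mile 36.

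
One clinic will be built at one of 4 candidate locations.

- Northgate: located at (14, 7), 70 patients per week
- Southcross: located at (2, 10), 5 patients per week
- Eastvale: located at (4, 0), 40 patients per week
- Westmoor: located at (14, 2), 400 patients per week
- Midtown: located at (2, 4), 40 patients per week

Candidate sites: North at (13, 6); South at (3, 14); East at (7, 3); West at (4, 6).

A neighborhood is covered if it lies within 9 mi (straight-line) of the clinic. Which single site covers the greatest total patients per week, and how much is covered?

Coverage radius r = 9 mi; a point is covered iff (Δx)²+(Δy)² ≤ 9² = 81.
  North (13, 6): covers {Northgate, Westmoor} → 470
  South (3, 14): covers {Southcross} → 5
  East (7, 3): covers {Northgate, Southcross, Eastvale, Westmoor, Midtown} → 555
  West (4, 6): covers {Southcross, Eastvale, Midtown} → 85
Maximum coverage at East: 555 patients per week.

East, covering 555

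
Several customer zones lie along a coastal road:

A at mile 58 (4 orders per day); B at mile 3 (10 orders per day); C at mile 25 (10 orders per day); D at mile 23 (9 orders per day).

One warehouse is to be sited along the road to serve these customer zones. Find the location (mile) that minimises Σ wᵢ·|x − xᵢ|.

For a sum of weighted absolute distances on a line, the optimum is the weighted median (not the mean). Total weight W = 33; half-weight = 16.5.
Sort by position and accumulate weight:
  mile 3 (B, w=10) → cum 10
  mile 23 (D, w=9) → cum 19  ≥ 16.5 → median here
  mile 25 (C, w=10) → cum 29
  mile 58 (A, w=4) → cum 33
Optimal location: mile 23.

x = 23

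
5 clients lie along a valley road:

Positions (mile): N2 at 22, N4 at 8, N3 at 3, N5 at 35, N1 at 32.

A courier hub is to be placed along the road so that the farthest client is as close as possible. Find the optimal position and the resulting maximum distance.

location 19, max distance 16

The 1-center on a line is the midpoint of the two extreme points: leftmost at 3, rightmost at 35.
Optimal location = (3 + 35)/2 = 19; maximum distance = (35 − 3)/2 = 16.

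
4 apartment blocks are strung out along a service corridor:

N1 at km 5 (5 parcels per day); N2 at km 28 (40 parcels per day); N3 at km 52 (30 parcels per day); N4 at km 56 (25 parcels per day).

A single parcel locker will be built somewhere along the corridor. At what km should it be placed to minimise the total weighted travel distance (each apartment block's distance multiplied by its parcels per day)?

x = 52

For a sum of weighted absolute distances on a line, the optimum is the weighted median (not the mean). Total weight W = 100; half-weight = 50.
Sort by position and accumulate weight:
  km 5 (N1, w=5) → cum 5
  km 28 (N2, w=40) → cum 45
  km 52 (N3, w=30) → cum 75  ≥ 50 → median here
  km 56 (N4, w=25) → cum 100
Optimal location: km 52.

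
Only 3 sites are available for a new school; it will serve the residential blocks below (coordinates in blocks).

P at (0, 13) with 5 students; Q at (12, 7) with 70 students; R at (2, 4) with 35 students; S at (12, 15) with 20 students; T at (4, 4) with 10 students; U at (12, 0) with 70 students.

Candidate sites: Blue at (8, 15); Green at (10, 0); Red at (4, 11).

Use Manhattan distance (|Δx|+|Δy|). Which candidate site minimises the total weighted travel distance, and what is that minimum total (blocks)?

Total weighted distance at each candidate:
  Blue (8, 15): total = 3045
  Green (10, 0): total = 1745
  Red (4, 11): total = 2825
Minimum is at Green with total 1745 blocks.

Green, total 1745 blocks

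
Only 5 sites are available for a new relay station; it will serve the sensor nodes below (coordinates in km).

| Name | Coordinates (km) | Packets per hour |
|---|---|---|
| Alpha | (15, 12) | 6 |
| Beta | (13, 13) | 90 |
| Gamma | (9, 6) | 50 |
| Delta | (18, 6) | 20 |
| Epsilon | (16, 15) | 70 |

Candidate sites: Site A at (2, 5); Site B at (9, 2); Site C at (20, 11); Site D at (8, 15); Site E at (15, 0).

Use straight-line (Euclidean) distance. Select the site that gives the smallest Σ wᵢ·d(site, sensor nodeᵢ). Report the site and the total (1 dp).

Site C, total 1793.6 km

Total weighted distance at each candidate:
  Site A (2, 5): total = 3191.2
  Site B (9, 2): total = 2553.9
  Site C (20, 11): total = 1793.6
  Site D (8, 15): total = 1812.2
  Site E (15, 0): total = 2866.5
Minimum is at Site C with total 1793.6 km.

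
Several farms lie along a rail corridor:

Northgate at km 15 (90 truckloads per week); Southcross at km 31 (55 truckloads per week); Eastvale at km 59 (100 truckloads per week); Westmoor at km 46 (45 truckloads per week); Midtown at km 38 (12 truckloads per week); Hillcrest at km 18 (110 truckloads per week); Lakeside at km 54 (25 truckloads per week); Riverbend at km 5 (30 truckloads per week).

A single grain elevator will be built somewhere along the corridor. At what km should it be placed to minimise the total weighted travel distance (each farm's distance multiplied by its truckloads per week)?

For a sum of weighted absolute distances on a line, the optimum is the weighted median (not the mean). Total weight W = 467; half-weight = 233.5.
Sort by position and accumulate weight:
  km 5 (Riverbend, w=30) → cum 30
  km 15 (Northgate, w=90) → cum 120
  km 18 (Hillcrest, w=110) → cum 230
  km 31 (Southcross, w=55) → cum 285  ≥ 233.5 → median here
  km 38 (Midtown, w=12) → cum 297
  km 46 (Westmoor, w=45) → cum 342
  km 54 (Lakeside, w=25) → cum 367
  km 59 (Eastvale, w=100) → cum 467
Optimal location: km 31.

x = 31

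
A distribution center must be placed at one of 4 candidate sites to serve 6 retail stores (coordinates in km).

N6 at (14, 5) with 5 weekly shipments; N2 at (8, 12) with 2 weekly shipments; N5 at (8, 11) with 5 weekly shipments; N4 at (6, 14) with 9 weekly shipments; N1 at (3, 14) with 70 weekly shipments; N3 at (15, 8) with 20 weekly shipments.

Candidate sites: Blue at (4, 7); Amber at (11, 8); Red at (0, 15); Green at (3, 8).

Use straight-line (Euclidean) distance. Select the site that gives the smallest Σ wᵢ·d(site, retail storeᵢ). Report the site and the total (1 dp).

Red, total 755.0 km

Total weighted distance at each candidate:
  Blue (4, 7): total = 873.5
  Amber (11, 8): total = 902.7
  Red (0, 15): total = 755.0
  Green (3, 8): total = 819.3
Minimum is at Red with total 755.0 km.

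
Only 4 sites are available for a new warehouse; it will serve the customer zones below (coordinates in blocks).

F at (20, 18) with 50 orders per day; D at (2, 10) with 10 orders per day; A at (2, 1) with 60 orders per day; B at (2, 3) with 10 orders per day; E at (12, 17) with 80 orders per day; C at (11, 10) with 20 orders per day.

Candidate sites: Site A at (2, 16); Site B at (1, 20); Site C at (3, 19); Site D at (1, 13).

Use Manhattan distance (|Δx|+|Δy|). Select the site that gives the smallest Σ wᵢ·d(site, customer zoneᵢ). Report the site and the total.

Total weighted distance at each candidate:
  Site A (2, 16): total = 3270
  Site B (1, 20): total = 4060
  Site C (3, 19): total = 3530
  Site D (1, 13): total = 3590
Minimum is at Site A with total 3270 blocks.

Site A, total 3270 blocks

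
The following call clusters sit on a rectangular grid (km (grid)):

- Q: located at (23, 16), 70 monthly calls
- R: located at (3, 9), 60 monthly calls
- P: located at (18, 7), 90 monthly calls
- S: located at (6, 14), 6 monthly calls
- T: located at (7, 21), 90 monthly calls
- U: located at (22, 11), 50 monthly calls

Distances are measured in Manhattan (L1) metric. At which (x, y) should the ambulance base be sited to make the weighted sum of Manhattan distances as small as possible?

Manhattan distance separates: Σwᵢ(|x−xᵢ|+|y−yᵢ|) = Σwᵢ|x−xᵢ| + Σwᵢ|y−yᵢ|, so x and y are optimised independently as 1-D weighted medians.
Total weight W = 366; half = 183.
x-coordinate, sorted with cumulative weight:
  x=3 (R, w=60) cum 60
  x=6 (S, w=6) cum 66
  x=7 (T, w=90) cum 156
  x=18 (P, w=90) cum 246  ← median
  x=22 (U, w=50) cum 296
  x=23 (Q, w=70) cum 366
⇒ x* = 18
y-coordinate, sorted with cumulative weight:
  y=7 (P, w=90) cum 90
  y=9 (R, w=60) cum 150
  y=11 (U, w=50) cum 200  ← median
  y=14 (S, w=6) cum 206
  y=16 (Q, w=70) cum 276
  y=21 (T, w=90) cum 366
⇒ y* = 11

(18, 11)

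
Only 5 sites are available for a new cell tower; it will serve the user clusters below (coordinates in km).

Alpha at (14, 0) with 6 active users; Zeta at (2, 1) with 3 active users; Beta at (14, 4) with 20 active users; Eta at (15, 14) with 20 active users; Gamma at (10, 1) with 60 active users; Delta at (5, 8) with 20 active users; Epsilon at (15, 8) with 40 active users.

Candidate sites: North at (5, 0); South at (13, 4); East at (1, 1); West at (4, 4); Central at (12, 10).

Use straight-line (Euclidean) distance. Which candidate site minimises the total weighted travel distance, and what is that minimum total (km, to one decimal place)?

Total weighted distance at each candidate:
  North (5, 0): total = 1582.7
  South (13, 4): total = 895.2
  East (1, 1): total = 2057.5
  West (4, 4): total = 1525.9
  Central (12, 10): total = 1171.0
Minimum is at South with total 895.2 km.

South, total 895.2 km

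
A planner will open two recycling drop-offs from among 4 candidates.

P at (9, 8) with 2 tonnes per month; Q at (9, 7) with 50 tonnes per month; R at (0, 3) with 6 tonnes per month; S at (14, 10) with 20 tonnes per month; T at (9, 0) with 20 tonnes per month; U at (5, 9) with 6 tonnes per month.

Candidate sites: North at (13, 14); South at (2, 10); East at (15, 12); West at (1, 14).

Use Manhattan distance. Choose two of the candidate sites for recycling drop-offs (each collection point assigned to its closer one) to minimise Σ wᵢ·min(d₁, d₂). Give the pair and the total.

{South, East}, total 996

Evaluate every pair (each demand assigned to the nearer of the two):
  {South, East}: total = 996
  {North, South}: total = 1036
  {East, West}: total = 1116
  {North, West}: total = 1156
  {South, West}: total = 1176
  {North, East}: total = 1212
Best pair: {South, East} with total 996.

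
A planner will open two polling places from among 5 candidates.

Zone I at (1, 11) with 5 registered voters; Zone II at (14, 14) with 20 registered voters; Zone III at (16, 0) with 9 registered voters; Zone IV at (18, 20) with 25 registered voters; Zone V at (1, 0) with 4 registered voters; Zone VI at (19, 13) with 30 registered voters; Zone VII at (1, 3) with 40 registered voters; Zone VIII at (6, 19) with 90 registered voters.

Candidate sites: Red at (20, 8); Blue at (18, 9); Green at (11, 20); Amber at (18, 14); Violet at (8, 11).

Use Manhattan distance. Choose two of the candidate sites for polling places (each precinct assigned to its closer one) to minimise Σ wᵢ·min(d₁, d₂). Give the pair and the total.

Evaluate every pair (each demand assigned to the nearer of the two):
  {Amber, Violet}: total = 2041
  {Green, Violet}: total = 2163
  {Blue, Green}: total = 2263
  {Green, Amber}: total = 2269
  {Blue, Violet}: total = 2311
  {Red, Green}: total = 2346
  {Red, Violet}: total = 2425
  {Blue, Amber}: total = 3038
  {Red, Amber}: total = 3096
  {Red, Blue}: total = 3803
Best pair: {Amber, Violet} with total 2041.

{Amber, Violet}, total 2041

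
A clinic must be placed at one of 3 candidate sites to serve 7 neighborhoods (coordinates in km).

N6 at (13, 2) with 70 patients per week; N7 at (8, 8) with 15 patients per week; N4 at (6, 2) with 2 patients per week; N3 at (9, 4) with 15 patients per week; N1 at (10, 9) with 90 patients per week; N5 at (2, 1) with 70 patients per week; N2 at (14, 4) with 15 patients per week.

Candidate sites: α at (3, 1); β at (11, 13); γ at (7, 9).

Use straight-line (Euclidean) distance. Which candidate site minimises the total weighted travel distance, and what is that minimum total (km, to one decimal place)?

γ, total 1820.9 km

Total weighted distance at each candidate:
  α (3, 1): total = 2137.2
  β (11, 13): total = 2595.9
  γ (7, 9): total = 1820.9
Minimum is at γ with total 1820.9 km.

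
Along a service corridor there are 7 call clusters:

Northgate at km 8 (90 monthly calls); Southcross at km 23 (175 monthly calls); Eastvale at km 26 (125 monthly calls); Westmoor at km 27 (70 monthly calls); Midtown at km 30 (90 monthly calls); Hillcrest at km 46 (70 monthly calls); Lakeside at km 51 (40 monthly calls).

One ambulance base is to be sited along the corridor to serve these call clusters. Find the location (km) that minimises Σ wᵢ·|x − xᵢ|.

For a sum of weighted absolute distances on a line, the optimum is the weighted median (not the mean). Total weight W = 660; half-weight = 330.
Sort by position and accumulate weight:
  km 8 (Northgate, w=90) → cum 90
  km 23 (Southcross, w=175) → cum 265
  km 26 (Eastvale, w=125) → cum 390  ≥ 330 → median here
  km 27 (Westmoor, w=70) → cum 460
  km 30 (Midtown, w=90) → cum 550
  km 46 (Hillcrest, w=70) → cum 620
  km 51 (Lakeside, w=40) → cum 660
Optimal location: km 26.

x = 26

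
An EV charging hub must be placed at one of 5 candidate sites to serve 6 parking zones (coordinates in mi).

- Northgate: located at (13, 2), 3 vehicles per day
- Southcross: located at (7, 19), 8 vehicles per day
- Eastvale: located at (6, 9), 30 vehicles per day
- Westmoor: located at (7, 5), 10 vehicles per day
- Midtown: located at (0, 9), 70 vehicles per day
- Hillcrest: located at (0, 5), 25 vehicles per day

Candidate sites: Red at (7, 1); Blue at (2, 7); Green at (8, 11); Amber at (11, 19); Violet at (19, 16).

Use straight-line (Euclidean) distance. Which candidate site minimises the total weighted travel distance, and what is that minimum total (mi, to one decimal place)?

Total weighted distance at each candidate:
  Red (7, 1): total = 1389.8
  Blue (2, 7): total = 597.0
  Green (8, 11): total = 1068.3
  Amber (11, 19): total = 2050.1
  Violet (19, 16): total = 2716.6
Minimum is at Blue with total 597.0 mi.

Blue, total 597.0 mi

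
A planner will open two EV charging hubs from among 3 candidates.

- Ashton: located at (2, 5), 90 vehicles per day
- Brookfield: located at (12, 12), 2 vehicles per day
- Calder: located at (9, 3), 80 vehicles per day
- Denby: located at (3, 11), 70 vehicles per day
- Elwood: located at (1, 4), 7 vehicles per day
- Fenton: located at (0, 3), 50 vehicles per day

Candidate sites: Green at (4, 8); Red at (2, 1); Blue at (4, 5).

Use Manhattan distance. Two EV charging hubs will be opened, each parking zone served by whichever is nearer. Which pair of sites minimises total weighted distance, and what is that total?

Evaluate every pair (each demand assigned to the nearer of the two):
  {Green, Blue}: total = 1372
  {Red, Blue}: total = 1488
  {Green, Red}: total = 1612
Best pair: {Green, Blue} with total 1372.

{Green, Blue}, total 1372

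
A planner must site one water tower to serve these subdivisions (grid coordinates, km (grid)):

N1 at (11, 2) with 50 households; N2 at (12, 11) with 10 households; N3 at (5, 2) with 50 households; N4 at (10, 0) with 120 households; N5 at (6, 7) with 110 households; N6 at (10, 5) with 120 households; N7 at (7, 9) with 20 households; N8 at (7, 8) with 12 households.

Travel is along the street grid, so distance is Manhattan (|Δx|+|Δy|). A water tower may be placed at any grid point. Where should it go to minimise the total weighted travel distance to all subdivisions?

Manhattan distance separates: Σwᵢ(|x−xᵢ|+|y−yᵢ|) = Σwᵢ|x−xᵢ| + Σwᵢ|y−yᵢ|, so x and y are optimised independently as 1-D weighted medians.
Total weight W = 492; half = 246.
x-coordinate, sorted with cumulative weight:
  x=5 (N3, w=50) cum 50
  x=6 (N5, w=110) cum 160
  x=7 (N7, w=20) cum 180
  x=7 (N8, w=12) cum 192
  x=10 (N4, w=120) cum 312  ← median
  x=10 (N6, w=120) cum 432
  x=11 (N1, w=50) cum 482
  x=12 (N2, w=10) cum 492
⇒ x* = 10
y-coordinate, sorted with cumulative weight:
  y=0 (N4, w=120) cum 120
  y=2 (N1, w=50) cum 170
  y=2 (N3, w=50) cum 220
  y=5 (N6, w=120) cum 340  ← median
  y=7 (N5, w=110) cum 450
  y=8 (N8, w=12) cum 462
  y=9 (N7, w=20) cum 482
  y=11 (N2, w=10) cum 492
⇒ y* = 5

(10, 5)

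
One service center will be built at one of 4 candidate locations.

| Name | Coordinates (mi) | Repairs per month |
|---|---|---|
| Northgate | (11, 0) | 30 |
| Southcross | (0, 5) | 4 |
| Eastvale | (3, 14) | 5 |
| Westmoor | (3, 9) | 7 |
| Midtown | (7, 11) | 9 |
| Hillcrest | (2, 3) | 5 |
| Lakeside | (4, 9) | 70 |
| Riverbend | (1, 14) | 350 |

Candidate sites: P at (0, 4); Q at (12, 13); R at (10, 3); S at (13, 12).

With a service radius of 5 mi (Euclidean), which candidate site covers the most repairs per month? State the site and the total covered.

Coverage radius r = 5 mi; a point is covered iff (Δx)²+(Δy)² ≤ 5² = 25.
  P (0, 4): covers {Southcross, Hillcrest} → 9
  Q (12, 13): covers {none} → 0
  R (10, 3): covers {Northgate} → 30
  S (13, 12): covers {none} → 0
Maximum coverage at R: 30 repairs per month.

R, covering 30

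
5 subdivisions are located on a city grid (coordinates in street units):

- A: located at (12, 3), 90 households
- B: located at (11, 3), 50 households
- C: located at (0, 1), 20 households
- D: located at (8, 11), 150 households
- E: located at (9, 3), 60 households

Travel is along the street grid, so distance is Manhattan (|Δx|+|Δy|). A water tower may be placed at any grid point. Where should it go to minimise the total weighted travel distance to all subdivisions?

Manhattan distance separates: Σwᵢ(|x−xᵢ|+|y−yᵢ|) = Σwᵢ|x−xᵢ| + Σwᵢ|y−yᵢ|, so x and y are optimised independently as 1-D weighted medians.
Total weight W = 370; half = 185.
x-coordinate, sorted with cumulative weight:
  x=0 (C, w=20) cum 20
  x=8 (D, w=150) cum 170
  x=9 (E, w=60) cum 230  ← median
  x=11 (B, w=50) cum 280
  x=12 (A, w=90) cum 370
⇒ x* = 9
y-coordinate, sorted with cumulative weight:
  y=1 (C, w=20) cum 20
  y=3 (A, w=90) cum 110
  y=3 (B, w=50) cum 160
  y=3 (E, w=60) cum 220  ← median
  y=11 (D, w=150) cum 370
⇒ y* = 3

(9, 3)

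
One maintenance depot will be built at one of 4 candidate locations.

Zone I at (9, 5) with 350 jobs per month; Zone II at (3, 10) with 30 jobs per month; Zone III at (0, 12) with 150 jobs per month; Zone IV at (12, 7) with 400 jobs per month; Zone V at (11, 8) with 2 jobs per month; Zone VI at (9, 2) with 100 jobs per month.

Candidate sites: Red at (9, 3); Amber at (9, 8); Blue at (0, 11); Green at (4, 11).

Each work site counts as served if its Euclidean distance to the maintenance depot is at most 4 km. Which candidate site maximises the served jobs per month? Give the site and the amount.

Amber, covering 752

Coverage radius r = 4 km; a point is covered iff (Δx)²+(Δy)² ≤ 4² = 16.
  Red (9, 3): covers {Zone I, Zone VI} → 450
  Amber (9, 8): covers {Zone I, Zone IV, Zone V} → 752
  Blue (0, 11): covers {Zone II, Zone III} → 180
  Green (4, 11): covers {Zone II} → 30
Maximum coverage at Amber: 752 jobs per month.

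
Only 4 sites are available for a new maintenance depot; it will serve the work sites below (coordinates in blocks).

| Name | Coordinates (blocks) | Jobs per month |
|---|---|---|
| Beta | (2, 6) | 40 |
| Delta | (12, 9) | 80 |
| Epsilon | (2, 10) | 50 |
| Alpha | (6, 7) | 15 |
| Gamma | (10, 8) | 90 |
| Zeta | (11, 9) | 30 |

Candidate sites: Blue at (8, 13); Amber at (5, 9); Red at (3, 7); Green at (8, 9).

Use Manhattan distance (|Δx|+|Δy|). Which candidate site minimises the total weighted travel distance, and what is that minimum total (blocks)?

Green, total 1450 blocks

Total weighted distance at each candidate:
  Blue (8, 13): total = 2570
  Amber (5, 9): total = 1765
  Red (3, 7): total = 2225
  Green (8, 9): total = 1450
Minimum is at Green with total 1450 blocks.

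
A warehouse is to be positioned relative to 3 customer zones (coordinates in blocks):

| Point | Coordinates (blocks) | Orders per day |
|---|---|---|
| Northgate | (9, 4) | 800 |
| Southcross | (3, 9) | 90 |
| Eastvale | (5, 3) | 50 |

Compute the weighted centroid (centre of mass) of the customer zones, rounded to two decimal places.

(8.21, 4.43)

The minimiser of Σwᵢ‖p−pᵢ‖² is the weighted centroid p* = (Σwᵢpᵢ)/(Σwᵢ).
Σwᵢ = 940.
Σwᵢxᵢ = 800·9 + 90·3 + 50·5 = 7720.
Σwᵢyᵢ = 800·4 + 90·9 + 50·3 = 4160.
x* = 7720/940 = 8.21, y* = 4160/940 = 4.43.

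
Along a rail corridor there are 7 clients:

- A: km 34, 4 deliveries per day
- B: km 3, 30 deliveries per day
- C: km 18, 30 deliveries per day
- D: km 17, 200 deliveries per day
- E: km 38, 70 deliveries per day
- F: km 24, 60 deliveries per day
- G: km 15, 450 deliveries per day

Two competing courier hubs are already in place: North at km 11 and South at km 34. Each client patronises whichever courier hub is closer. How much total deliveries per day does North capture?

The indifferent point is the midpoint (11+34)/2 = 22.5; clients left of it (closer to North at 11) go to North, those right go to South.
  B at 3 (w=30) → North
  G at 15 (w=450) → North
  D at 17 (w=200) → North
  C at 18 (w=30) → North
  F at 24 (w=60) → South
  A at 34 (w=4) → South
  E at 38 (w=70) → South
North captures 710; South captures 134.

710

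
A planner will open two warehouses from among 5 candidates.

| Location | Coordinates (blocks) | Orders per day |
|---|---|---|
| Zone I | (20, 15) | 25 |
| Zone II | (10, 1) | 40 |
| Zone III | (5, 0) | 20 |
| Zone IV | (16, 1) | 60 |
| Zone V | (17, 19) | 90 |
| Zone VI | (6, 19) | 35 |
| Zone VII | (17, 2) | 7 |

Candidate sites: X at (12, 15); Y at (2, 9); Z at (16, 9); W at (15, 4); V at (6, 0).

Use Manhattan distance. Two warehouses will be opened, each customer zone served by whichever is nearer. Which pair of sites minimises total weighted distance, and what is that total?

Evaluate every pair (each demand assigned to the nearer of the two):
  {X, W}: total = 2228
  {X, V}: total = 2331
  {Z, V}: total = 2661
  {Z, W}: total = 2808
  {X, Z}: total = 2856
  {Y, Z}: total = 3066
  {W, V}: total = 3083
  {Y, W}: total = 3248
  {X, Y}: total = 3446
  {Y, V}: total = 4311
Best pair: {X, W} with total 2228.

{X, W}, total 2228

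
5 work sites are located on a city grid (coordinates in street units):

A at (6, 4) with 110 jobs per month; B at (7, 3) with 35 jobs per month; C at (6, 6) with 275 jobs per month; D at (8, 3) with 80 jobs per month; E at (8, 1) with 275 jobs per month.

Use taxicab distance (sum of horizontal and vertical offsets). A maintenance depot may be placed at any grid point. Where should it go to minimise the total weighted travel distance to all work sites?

(7, 3)

Manhattan distance separates: Σwᵢ(|x−xᵢ|+|y−yᵢ|) = Σwᵢ|x−xᵢ| + Σwᵢ|y−yᵢ|, so x and y are optimised independently as 1-D weighted medians.
Total weight W = 775; half = 387.5.
x-coordinate, sorted with cumulative weight:
  x=6 (A, w=110) cum 110
  x=6 (C, w=275) cum 385
  x=7 (B, w=35) cum 420  ← median
  x=8 (D, w=80) cum 500
  x=8 (E, w=275) cum 775
⇒ x* = 7
y-coordinate, sorted with cumulative weight:
  y=1 (E, w=275) cum 275
  y=3 (B, w=35) cum 310
  y=3 (D, w=80) cum 390  ← median
  y=4 (A, w=110) cum 500
  y=6 (C, w=275) cum 775
⇒ y* = 3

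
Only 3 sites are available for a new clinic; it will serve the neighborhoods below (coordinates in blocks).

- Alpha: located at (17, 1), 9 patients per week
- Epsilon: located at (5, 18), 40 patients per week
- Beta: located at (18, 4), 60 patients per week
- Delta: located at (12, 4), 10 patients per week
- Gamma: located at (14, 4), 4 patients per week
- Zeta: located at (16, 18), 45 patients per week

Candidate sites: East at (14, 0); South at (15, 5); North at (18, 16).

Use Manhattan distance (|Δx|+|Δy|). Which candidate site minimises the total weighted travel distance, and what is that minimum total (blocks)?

Total weighted distance at each candidate:
  East (14, 0): total = 2572
  South (15, 5): total = 1892
  North (18, 16): total = 1888
Minimum is at North with total 1888 blocks.

North, total 1888 blocks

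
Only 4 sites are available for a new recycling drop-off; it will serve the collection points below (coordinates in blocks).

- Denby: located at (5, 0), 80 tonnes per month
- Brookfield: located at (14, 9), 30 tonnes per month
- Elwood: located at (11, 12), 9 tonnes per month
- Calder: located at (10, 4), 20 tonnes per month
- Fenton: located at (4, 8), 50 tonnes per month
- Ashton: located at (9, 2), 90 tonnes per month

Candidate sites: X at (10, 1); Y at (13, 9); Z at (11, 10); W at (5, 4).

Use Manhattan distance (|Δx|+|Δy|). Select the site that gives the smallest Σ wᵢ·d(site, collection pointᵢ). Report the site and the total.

Total weighted distance at each candidate:
  X (10, 1): total = 1838
  Y (13, 9): total = 3085
  Z (11, 10): total = 2908
  W (5, 4): total = 1756
Minimum is at W with total 1756 blocks.

W, total 1756 blocks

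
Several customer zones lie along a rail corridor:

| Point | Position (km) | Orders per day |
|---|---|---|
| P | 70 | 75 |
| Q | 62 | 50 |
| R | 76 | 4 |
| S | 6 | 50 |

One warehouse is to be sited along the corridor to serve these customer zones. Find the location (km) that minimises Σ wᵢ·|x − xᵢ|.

x = 62

For a sum of weighted absolute distances on a line, the optimum is the weighted median (not the mean). Total weight W = 179; half-weight = 89.5.
Sort by position and accumulate weight:
  km 6 (S, w=50) → cum 50
  km 62 (Q, w=50) → cum 100  ≥ 89.5 → median here
  km 70 (P, w=75) → cum 175
  km 76 (R, w=4) → cum 179
Optimal location: km 62.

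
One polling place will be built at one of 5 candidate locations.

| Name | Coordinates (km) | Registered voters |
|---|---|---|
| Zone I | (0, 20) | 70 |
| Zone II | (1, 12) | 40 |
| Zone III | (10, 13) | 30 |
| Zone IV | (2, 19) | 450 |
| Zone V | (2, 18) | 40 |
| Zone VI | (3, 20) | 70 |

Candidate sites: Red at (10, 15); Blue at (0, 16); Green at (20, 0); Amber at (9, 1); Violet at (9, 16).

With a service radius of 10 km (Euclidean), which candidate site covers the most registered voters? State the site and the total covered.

Coverage radius r = 10 km; a point is covered iff (Δx)²+(Δy)² ≤ 10² = 100.
  Red (10, 15): covers {Zone II, Zone III, Zone IV, Zone V, Zone VI} → 630
  Blue (0, 16): covers {Zone I, Zone II, Zone IV, Zone V, Zone VI} → 670
  Green (20, 0): covers {none} → 0
  Amber (9, 1): covers {none} → 0
  Violet (9, 16): covers {Zone I, Zone II, Zone III, Zone IV, Zone V, Zone VI} → 700
Maximum coverage at Violet: 700 registered voters.

Violet, covering 700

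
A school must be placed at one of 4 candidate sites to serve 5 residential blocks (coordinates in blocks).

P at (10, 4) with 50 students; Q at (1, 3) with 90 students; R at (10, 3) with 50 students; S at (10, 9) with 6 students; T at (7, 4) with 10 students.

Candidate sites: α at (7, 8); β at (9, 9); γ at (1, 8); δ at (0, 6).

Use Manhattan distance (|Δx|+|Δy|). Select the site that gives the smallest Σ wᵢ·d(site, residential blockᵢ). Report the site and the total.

δ, total 1778 blocks

Total weighted distance at each candidate:
  α (7, 8): total = 1804
  β (9, 9): total = 1986
  γ (1, 8): total = 1960
  δ (0, 6): total = 1778
Minimum is at δ with total 1778 blocks.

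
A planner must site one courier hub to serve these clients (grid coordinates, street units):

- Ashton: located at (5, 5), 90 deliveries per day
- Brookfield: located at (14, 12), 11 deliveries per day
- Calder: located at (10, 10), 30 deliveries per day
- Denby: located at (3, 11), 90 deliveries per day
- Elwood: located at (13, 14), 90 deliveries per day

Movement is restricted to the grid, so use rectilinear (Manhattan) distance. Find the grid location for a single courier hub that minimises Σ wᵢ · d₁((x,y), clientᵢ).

Manhattan distance separates: Σwᵢ(|x−xᵢ|+|y−yᵢ|) = Σwᵢ|x−xᵢ| + Σwᵢ|y−yᵢ|, so x and y are optimised independently as 1-D weighted medians.
Total weight W = 311; half = 155.5.
x-coordinate, sorted with cumulative weight:
  x=3 (Denby, w=90) cum 90
  x=5 (Ashton, w=90) cum 180  ← median
  x=10 (Calder, w=30) cum 210
  x=13 (Elwood, w=90) cum 300
  x=14 (Brookfield, w=11) cum 311
⇒ x* = 5
y-coordinate, sorted with cumulative weight:
  y=5 (Ashton, w=90) cum 90
  y=10 (Calder, w=30) cum 120
  y=11 (Denby, w=90) cum 210  ← median
  y=12 (Brookfield, w=11) cum 221
  y=14 (Elwood, w=90) cum 311
⇒ y* = 11

(5, 11)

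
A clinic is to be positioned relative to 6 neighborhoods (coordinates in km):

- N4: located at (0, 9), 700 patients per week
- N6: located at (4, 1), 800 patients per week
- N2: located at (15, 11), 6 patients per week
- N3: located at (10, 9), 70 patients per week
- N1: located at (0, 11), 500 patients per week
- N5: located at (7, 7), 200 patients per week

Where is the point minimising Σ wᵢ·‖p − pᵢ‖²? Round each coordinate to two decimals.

The minimiser of Σwᵢ‖p−pᵢ‖² is the weighted centroid p* = (Σwᵢpᵢ)/(Σwᵢ).
Σwᵢ = 2276.
Σwᵢxᵢ = 700·0 + 800·4 + 6·15 + 70·10 + 500·0 + 200·7 = 5390.
Σwᵢyᵢ = 700·9 + 800·1 + 6·11 + 70·9 + 500·11 + 200·7 = 14696.
x* = 5390/2276 = 2.37, y* = 14696/2276 = 6.46.

(2.37, 6.46)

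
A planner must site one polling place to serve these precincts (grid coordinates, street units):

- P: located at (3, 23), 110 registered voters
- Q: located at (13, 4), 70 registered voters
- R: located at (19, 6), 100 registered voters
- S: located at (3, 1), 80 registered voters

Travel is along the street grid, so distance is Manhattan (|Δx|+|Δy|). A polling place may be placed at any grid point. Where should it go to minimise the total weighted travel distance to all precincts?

(3, 6)

Manhattan distance separates: Σwᵢ(|x−xᵢ|+|y−yᵢ|) = Σwᵢ|x−xᵢ| + Σwᵢ|y−yᵢ|, so x and y are optimised independently as 1-D weighted medians.
Total weight W = 360; half = 180.
x-coordinate, sorted with cumulative weight:
  x=3 (P, w=110) cum 110
  x=3 (S, w=80) cum 190  ← median
  x=13 (Q, w=70) cum 260
  x=19 (R, w=100) cum 360
⇒ x* = 3
y-coordinate, sorted with cumulative weight:
  y=1 (S, w=80) cum 80
  y=4 (Q, w=70) cum 150
  y=6 (R, w=100) cum 250  ← median
  y=23 (P, w=110) cum 360
⇒ y* = 6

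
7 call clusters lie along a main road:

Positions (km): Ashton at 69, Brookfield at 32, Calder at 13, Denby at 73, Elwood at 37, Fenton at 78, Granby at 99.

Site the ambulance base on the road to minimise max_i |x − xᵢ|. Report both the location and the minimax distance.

location 56, max distance 43

The 1-center on a line is the midpoint of the two extreme points: leftmost at 13, rightmost at 99.
Optimal location = (13 + 99)/2 = 56; maximum distance = (99 − 13)/2 = 43.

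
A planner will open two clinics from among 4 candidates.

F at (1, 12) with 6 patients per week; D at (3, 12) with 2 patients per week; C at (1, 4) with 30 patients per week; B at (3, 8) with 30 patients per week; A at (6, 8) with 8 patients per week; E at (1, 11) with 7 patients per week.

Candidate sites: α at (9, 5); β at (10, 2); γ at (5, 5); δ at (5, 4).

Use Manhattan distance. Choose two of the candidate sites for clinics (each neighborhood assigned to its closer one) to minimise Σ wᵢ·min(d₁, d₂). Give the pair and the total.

{γ, δ}, total 456

Evaluate every pair (each demand assigned to the nearer of the two):
  {γ, δ}: total = 456
  {α, γ}: total = 486
  {β, γ}: total = 486
  {α, δ}: total = 509
  {β, δ}: total = 509
  {α, β}: total = 802
Best pair: {γ, δ} with total 456.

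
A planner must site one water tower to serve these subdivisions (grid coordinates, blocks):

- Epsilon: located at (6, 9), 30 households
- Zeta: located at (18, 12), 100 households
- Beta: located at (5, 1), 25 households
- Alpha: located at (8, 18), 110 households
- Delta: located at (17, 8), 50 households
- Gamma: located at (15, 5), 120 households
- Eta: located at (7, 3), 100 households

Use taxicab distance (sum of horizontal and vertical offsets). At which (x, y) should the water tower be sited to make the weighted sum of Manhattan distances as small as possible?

(15, 8)

Manhattan distance separates: Σwᵢ(|x−xᵢ|+|y−yᵢ|) = Σwᵢ|x−xᵢ| + Σwᵢ|y−yᵢ|, so x and y are optimised independently as 1-D weighted medians.
Total weight W = 535; half = 267.5.
x-coordinate, sorted with cumulative weight:
  x=5 (Beta, w=25) cum 25
  x=6 (Epsilon, w=30) cum 55
  x=7 (Eta, w=100) cum 155
  x=8 (Alpha, w=110) cum 265
  x=15 (Gamma, w=120) cum 385  ← median
  x=17 (Delta, w=50) cum 435
  x=18 (Zeta, w=100) cum 535
⇒ x* = 15
y-coordinate, sorted with cumulative weight:
  y=1 (Beta, w=25) cum 25
  y=3 (Eta, w=100) cum 125
  y=5 (Gamma, w=120) cum 245
  y=8 (Delta, w=50) cum 295  ← median
  y=9 (Epsilon, w=30) cum 325
  y=12 (Zeta, w=100) cum 425
  y=18 (Alpha, w=110) cum 535
⇒ y* = 8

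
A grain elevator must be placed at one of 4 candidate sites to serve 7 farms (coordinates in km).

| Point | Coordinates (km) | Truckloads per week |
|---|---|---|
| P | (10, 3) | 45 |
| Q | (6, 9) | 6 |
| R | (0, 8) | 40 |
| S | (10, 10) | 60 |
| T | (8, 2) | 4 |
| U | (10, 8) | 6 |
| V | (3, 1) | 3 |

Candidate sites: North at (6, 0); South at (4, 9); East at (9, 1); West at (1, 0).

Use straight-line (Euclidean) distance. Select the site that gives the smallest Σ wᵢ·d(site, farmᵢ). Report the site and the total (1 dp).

South, total 1016.7 km

Total weighted distance at each candidate:
  North (6, 0): total = 1399.7
  South (4, 9): total = 1016.7
  East (9, 1): total = 1217.4
  West (1, 0): total = 1726.5
Minimum is at South with total 1016.7 km.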